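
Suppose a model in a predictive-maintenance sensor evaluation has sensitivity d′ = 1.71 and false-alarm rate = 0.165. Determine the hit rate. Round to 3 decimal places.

hit rate = 0.769

z(false-alarm rate) = z(0.165) = -0.9741
z(H) = z(FA) + d' = -0.9741 + 1.71 = 0.7359
hit rate = Φ(0.7359) = 0.7691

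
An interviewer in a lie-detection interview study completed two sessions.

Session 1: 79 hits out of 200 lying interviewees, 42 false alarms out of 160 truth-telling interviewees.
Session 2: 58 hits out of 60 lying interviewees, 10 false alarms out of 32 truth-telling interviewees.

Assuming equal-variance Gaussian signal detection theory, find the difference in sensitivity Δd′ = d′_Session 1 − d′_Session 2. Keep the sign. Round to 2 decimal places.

Δd′ = -1.95

Session 1: z(0.3950) = -0.266, z(0.2625) = -0.636, d' = 0.370
Session 2: z(0.9667) = 1.834, z(0.3125) = -0.489, d' = 2.323
Δd' = d'_Session 1 − d'_Session 2 = 0.370 − 2.323 = -1.953
Session 2 has the higher sensitivity.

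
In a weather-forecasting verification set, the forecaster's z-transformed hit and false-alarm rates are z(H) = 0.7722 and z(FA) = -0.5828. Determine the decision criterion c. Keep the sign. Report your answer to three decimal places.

c = -0.095

c = −½·[z(H) + z(FA)] = −½·(0.7722 + (-0.5828)) = -0.0947
c < 0: the forecaster has a liberal response bias.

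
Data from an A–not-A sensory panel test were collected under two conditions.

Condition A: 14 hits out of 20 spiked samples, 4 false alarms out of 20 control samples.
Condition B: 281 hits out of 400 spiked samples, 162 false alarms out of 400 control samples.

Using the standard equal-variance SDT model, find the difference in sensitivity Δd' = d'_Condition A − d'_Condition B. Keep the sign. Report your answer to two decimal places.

Condition A: z(0.7000) = 0.524, z(0.2000) = -0.842, d' = 1.366
Condition B: z(0.7025) = 0.532, z(0.4050) = -0.240, d' = 0.772
Δd' = d'_Condition A − d'_Condition B = 1.366 − 0.772 = 0.594
Condition A has the higher sensitivity.

Δd' = 0.59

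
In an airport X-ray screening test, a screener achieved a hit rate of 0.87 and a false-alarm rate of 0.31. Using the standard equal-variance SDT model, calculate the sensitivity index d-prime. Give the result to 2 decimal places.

d-prime = 1.62

z(0.87) = 1.1264, z(0.31) = -0.4959
d' = z(H) − z(FA) = 1.1264 − (-0.4959) = 1.6223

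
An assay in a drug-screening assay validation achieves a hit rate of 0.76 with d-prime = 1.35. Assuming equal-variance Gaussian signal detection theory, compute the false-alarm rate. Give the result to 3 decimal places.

z(hit rate) = z(0.76) = 0.7063
z(FA) = z(H) − d' = 0.7063 − 1.35 = -0.6437
false-alarm rate = Φ(-0.6437) = 0.2599

false-alarm rate = 0.260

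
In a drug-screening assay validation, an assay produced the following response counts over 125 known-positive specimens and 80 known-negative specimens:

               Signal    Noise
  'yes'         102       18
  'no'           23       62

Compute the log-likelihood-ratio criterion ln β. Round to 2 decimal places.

ln β = -0.12

H = 102/125 = 0.8160
FA = 18/80 = 0.2250
z(0.8160) = 0.900, z(0.2250) = -0.755
ln β = −½·[z(H)² − z(FA)²] = −0.5 × (0.810 − 0.570) = -0.120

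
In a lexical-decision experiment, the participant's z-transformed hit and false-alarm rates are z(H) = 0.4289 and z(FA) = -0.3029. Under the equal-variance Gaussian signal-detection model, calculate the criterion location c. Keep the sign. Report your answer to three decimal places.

c = −½·[z(H) + z(FA)] = −½·(0.4289 + (-0.3029)) = -0.0630

c = -0.063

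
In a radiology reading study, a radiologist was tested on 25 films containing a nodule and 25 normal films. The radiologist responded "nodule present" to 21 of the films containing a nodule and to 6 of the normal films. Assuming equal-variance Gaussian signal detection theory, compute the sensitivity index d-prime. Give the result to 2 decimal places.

d-prime = 1.70

H = 21/25 = 0.8400
FA = 6/25 = 0.2400
Φ⁻¹(H) = Φ⁻¹(0.8400) = 0.9945
Φ⁻¹(FA) = Φ⁻¹(0.2400) = -0.7063
d' = z(H) − z(FA) = 0.9945 − (-0.7063) = 1.7008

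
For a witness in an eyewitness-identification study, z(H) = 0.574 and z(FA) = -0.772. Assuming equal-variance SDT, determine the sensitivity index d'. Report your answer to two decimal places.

d' = z(H) − z(FA) = 0.574 − (-0.772) = 1.346

d' = 1.35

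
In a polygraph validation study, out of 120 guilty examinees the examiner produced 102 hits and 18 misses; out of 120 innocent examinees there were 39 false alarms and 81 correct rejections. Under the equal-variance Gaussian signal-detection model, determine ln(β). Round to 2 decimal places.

H = 102/120 = 0.8500
FA = 39/120 = 0.3250
z(H) = z(0.8500) = 1.036
z(FA) = z(0.3250) = -0.454
ln β = −½·[z(H)² − z(FA)²] = −0.5 × (1.073 − 0.206) = -0.4335

ln β = -0.43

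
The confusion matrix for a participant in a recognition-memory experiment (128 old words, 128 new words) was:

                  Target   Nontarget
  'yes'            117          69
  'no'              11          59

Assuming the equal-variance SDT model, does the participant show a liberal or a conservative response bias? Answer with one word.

liberal

z(H) = 1.366, z(FA) = 0.098
c = −½·(z(H) + z(FA)) = -0.732
c < 0 → liberal criterion (biased toward responding “yes”).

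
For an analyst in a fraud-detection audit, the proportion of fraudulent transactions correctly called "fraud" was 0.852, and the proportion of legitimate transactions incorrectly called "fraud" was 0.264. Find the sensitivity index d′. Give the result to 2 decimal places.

z(H) = 1.0450
z(FA) = -0.6311
d' = z(H) − z(FA) = 1.0450 − (-0.6311) = 1.6761

d′ = 1.68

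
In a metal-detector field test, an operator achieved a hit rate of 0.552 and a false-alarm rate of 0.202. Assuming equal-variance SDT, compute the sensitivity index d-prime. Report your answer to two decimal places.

z(H) = 0.131
z(FA) = -0.834
d' = z(H) − z(FA) = 0.131 − (-0.834) = 0.965

d-prime = 0.97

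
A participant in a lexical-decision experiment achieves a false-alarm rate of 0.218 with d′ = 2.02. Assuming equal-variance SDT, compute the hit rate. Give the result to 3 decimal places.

hit rate = 0.893

z(false-alarm rate) = z(0.218) = -0.7790
z(H) = z(FA) + d' = -0.7790 + 2.02 = 1.2410
hit rate = Φ(1.2410) = 0.8927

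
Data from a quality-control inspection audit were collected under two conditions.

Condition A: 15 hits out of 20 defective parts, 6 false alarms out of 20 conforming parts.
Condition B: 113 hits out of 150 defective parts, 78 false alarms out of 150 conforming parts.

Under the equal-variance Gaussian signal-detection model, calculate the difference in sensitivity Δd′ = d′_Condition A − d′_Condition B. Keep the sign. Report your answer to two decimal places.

Δd′ = 0.56

Condition A: z(0.7500) = 0.674, z(0.3000) = -0.524, d' = 1.198
Condition B: z(0.7533) = 0.685, z(0.5200) = 0.050, d' = 0.635
Δd' = d'_Condition A − d'_Condition B = 1.198 − 0.635 = 0.563
Condition A has the higher sensitivity.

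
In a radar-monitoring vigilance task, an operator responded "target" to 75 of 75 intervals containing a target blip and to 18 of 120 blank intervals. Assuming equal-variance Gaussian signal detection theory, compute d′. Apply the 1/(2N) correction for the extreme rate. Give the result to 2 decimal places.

d′ = 3.51

The hit rate is 75/75 = 1, so apply the 1/(2N) correction: H → 1 − 1/(2·75) = 0.99333.
z(H) = z(0.99333) = 2.475
z(FA) = z(0.15000) = -1.036
d' = 2.475 − (-1.036) = 3.511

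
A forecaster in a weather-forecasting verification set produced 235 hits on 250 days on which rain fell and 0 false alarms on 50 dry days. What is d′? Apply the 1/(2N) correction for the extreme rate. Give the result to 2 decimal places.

The false-alarm rate is 0/50 = 0, so apply the 1/(2N) correction: FA → 1/(2·50) = 0.01000.
z(H) = z(0.94000) = 1.555
z(FA) = z(0.01000) = -2.326
d' = 1.555 − (-2.326) = 3.881

d′ = 3.88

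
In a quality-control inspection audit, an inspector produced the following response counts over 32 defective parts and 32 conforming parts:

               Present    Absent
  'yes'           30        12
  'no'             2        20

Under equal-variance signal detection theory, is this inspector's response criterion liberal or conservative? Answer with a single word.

z(H) = 1.534, z(FA) = -0.319
c = −½·(z(H) + z(FA)) = -0.6075
c < 0 → liberal criterion (biased toward responding “yes”).

liberal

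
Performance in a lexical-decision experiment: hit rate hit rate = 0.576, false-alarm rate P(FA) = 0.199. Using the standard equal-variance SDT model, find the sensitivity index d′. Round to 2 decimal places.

d′ = 1.04

z(H) = z(0.576) = 0.1917
z(FA) = z(0.199) = -0.8452
d' = z(H) − z(FA) = 0.1917 − (-0.8452) = 1.0369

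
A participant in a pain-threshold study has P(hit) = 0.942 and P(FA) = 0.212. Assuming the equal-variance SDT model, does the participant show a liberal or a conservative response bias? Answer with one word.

liberal

z(H) = 1.572, z(FA) = -0.800
c = −½·(z(H) + z(FA)) = -0.386
c < 0 → liberal criterion (biased toward responding “yes”).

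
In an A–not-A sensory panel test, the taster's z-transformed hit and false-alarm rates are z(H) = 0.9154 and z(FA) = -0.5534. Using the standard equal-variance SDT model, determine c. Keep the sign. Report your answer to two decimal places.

c = −½·[z(H) + z(FA)] = −½·(0.9154 + (-0.5534)) = -0.1810

c = -0.18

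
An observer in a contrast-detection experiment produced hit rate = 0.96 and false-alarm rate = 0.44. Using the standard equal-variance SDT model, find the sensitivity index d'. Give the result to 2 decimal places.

d' = 1.90

z(0.96) = 1.7507, z(0.44) = -0.1510
d' = z(H) − z(FA) = 1.7507 − (-0.1510) = 1.9017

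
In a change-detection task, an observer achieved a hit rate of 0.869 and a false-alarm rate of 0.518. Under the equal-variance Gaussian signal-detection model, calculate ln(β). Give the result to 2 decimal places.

ln β = -0.63

z(H) = z(0.869) = 1.122
z(FA) = z(0.518) = 0.045
ln β = −½·[z(H)² − z(FA)²] = −0.5 × (1.259 − 0.002) = -0.6285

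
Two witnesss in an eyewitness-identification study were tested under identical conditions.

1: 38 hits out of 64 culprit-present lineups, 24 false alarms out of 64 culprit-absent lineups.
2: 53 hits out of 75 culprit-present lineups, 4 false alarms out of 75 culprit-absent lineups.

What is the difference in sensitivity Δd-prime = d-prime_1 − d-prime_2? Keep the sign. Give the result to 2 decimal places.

1: z(0.5938) = 0.237, z(0.3750) = -0.319, d' = 0.556
2: z(0.7067) = 0.544, z(0.0533) = -1.614, d' = 2.158
Δd' = d'_1 − d'_2 = 0.556 − 2.158 = -1.602
2 has the higher sensitivity.

Δd-prime = -1.60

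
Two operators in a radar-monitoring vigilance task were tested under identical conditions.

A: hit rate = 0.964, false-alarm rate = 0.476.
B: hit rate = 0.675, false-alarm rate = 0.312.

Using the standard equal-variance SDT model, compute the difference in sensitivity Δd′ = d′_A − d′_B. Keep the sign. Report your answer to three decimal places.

A: z(0.964) = 1.7991, z(0.476) = -0.0602, d' = 1.8593
B: z(0.675) = 0.4538, z(0.312) = -0.4902, d' = 0.9440
Δd' = d'_A − d'_B = 1.8593 − 0.9440 = 0.9153
A has the higher sensitivity.

Δd′ = 0.915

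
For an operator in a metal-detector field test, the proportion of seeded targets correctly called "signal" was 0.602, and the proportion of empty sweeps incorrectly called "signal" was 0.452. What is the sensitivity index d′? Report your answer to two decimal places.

z(H) = 0.2585
z(FA) = -0.1206
d' = z(H) − z(FA) = 0.2585 − (-0.1206) = 0.3791

d′ = 0.38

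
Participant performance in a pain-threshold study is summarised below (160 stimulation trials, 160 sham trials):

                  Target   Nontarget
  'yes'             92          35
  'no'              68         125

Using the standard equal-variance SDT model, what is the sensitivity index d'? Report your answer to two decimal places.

d' = 0.97

H = 92/160 = 0.5750
FA = 35/160 = 0.2188
z(H) = z(0.5750) = 0.1891
z(FA) = z(0.2188) = -0.7763
d' = z(H) − z(FA) = 0.1891 − (-0.7763) = 0.9654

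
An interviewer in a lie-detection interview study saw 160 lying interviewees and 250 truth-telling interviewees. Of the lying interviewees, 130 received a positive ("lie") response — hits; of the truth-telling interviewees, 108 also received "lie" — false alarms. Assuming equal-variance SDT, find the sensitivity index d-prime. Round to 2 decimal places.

d-prime = 1.06

H = 130/160 = 0.8125
FA = 108/250 = 0.4320
z(0.8125) = 0.8871, z(0.4320) = -0.1713
d' = z(H) − z(FA) = 0.8871 − (-0.1713) = 1.0584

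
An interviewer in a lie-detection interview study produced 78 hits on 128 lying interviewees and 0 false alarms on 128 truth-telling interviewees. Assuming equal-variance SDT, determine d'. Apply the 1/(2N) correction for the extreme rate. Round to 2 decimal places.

The false-alarm rate is 0/128 = 0, so apply the 1/(2N) correction: FA → 1/(2·128) = 0.00391.
z(H) = z(0.60938) = 0.278
z(FA) = z(0.00391) = -2.660
d' = 0.278 − (-2.660) = 2.938

d' = 2.94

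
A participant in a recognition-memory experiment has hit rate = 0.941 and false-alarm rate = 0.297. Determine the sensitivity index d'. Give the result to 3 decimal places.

z(H) = z(0.941) = 1.5632
z(FA) = z(0.297) = -0.5330
d' = z(H) − z(FA) = 1.5632 − (-0.5330) = 2.0962

d' = 2.096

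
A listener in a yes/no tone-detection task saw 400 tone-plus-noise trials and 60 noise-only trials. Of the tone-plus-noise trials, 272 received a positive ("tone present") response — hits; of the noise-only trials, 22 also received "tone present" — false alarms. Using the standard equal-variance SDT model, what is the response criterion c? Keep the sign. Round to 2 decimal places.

H = 272/400 = 0.6800
FA = 22/60 = 0.3667
z(0.6800) = 0.468, z(0.3667) = -0.341
c = −½·[z(H) + z(FA)] = −0.5 × (0.468 + (-0.341)) = -0.0635

c = -0.06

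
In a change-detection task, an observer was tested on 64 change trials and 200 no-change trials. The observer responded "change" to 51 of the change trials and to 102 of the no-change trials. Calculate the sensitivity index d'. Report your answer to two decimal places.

d' = 0.81

H = 51/64 = 0.7969
FA = 102/200 = 0.5100
z(H) = 0.831
z(FA) = 0.025
d' = z(H) − z(FA) = 0.831 − 0.025 = 0.806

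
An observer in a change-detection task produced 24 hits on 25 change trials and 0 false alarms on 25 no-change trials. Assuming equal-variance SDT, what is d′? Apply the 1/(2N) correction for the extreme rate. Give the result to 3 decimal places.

d′ = 3.804

The false-alarm rate is 0/25 = 0, so apply the 1/(2N) correction: FA → 1/(2·25) = 0.02000.
z(H) = z(0.96000) = 1.7507
z(FA) = z(0.02000) = -2.0537
d' = 1.7507 − (-2.0537) = 3.8044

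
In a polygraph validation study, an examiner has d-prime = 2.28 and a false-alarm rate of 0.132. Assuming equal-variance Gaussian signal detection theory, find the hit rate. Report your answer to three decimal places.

hit rate = 0.878

z(false-alarm rate) = z(0.132) = -1.1170
z(H) = z(FA) + d' = -1.1170 + 2.28 = 1.1630
hit rate = Φ(1.1630) = 0.8776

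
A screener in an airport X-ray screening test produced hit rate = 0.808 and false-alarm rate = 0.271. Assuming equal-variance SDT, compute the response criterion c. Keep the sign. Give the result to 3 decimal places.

z(H) = 0.8705
z(FA) = -0.6098
c = −½·[z(H) + z(FA)] = −0.5 × (0.8705 + (-0.6098)) = -0.13035
c < 0: the screener has a liberal response bias.

c = -0.130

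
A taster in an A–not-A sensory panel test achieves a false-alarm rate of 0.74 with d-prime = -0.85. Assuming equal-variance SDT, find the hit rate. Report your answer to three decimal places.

z(false-alarm rate) = z(0.74) = 0.6433
z(H) = z(FA) + d' = 0.6433 + (-0.85) = -0.2067
hit rate = Φ(-0.2067) = 0.4181

hit rate = 0.418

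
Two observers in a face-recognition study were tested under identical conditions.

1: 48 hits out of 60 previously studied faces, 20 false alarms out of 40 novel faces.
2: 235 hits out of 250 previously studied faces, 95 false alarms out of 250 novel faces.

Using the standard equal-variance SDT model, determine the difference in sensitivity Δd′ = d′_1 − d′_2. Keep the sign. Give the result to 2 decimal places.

1: z(0.8000) = 0.842, z(0.5000) = 0.000, d' = 0.842
2: z(0.9400) = 1.555, z(0.3800) = -0.305, d' = 1.860
Δd' = d'_1 − d'_2 = 0.842 − 1.860 = -1.018
2 has the higher sensitivity.

Δd′ = -1.02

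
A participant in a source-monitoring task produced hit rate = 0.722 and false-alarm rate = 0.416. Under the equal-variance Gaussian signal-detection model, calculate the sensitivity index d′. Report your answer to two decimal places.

Φ⁻¹(H) = 0.589
Φ⁻¹(FA) = -0.212
d' = z(H) − z(FA) = 0.589 − (-0.212) = 0.801

d′ = 0.80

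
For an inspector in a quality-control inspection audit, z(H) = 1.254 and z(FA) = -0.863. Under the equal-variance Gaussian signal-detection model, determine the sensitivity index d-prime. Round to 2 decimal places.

d-prime = 2.12

d' = z(H) − z(FA) = 1.254 − (-0.863) = 2.117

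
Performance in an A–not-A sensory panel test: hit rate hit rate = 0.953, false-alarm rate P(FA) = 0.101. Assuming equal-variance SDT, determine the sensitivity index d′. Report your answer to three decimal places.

Φ⁻¹(H) = Φ⁻¹(0.953) = 1.6747
Φ⁻¹(FA) = Φ⁻¹(0.101) = -1.2759
d' = z(H) − z(FA) = 1.6747 − (-1.2759) = 2.9506

d′ = 2.951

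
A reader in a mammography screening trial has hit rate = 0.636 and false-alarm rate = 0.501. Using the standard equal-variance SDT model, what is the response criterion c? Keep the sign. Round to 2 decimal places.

c = -0.18

Φ⁻¹(H) = Φ⁻¹(0.636) = 0.3478
Φ⁻¹(FA) = Φ⁻¹(0.501) = 0.0025
c = −½·[z(H) + z(FA)] = −0.5 × (0.3478 + 0.0025) = -0.17515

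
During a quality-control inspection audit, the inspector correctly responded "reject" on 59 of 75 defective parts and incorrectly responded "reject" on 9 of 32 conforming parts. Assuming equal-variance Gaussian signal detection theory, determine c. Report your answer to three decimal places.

H = 59/75 = 0.7867
FA = 9/32 = 0.2812
Φ⁻¹(0.7867) = 0.7950, Φ⁻¹(0.2812) = -0.5793
c = −½·[z(H) + z(FA)] = −0.5 × (0.7950 + (-0.5793)) = -0.10785

c = -0.108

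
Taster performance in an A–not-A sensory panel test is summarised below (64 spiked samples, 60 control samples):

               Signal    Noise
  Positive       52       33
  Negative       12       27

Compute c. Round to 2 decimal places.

H = 52/64 = 0.8125
FA = 33/60 = 0.5500
z(H) = z(0.8125) = 0.887
z(FA) = z(0.5500) = 0.126
c = −½·[z(H) + z(FA)] = −0.5 × (0.887 + 0.126) = -0.5065

c = -0.51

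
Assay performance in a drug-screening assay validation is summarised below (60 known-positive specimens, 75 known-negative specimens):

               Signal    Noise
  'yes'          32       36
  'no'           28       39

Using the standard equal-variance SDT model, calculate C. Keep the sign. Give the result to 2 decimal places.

H = 32/60 = 0.5333
FA = 36/75 = 0.4800
z(H) = z(0.5333) = 0.084
z(FA) = z(0.4800) = -0.050
c = −½·[z(H) + z(FA)] = −0.5 × (0.084 + (-0.050)) = -0.017
c < 0: the assay has a liberal response bias.

C = -0.02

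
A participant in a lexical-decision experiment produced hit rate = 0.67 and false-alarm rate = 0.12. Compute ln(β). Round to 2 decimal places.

ln β = 0.59

z(H) = 0.440
z(FA) = -1.175
ln β = −½·[z(H)² − z(FA)²] = −0.5 × (0.194 − 1.381) = 0.5935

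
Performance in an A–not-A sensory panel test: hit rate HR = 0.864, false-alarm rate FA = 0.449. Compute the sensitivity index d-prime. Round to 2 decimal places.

z(H) = 1.0985
z(FA) = -0.1282
d' = z(H) − z(FA) = 1.0985 − (-0.1282) = 1.2267

d-prime = 1.23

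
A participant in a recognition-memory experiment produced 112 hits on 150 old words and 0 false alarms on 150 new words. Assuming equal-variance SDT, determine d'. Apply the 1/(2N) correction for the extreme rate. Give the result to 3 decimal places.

d' = 3.377

The false-alarm rate is 0/150 = 0, so apply the 1/(2N) correction: FA → 1/(2·150) = 0.00333.
z(H) = z(0.74667) = 0.6640
z(FA) = z(0.00333) = -2.7134
d' = 0.6640 − (-2.7134) = 3.3774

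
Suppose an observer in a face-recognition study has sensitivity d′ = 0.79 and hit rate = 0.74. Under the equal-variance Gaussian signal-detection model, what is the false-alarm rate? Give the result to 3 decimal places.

false-alarm rate = 0.442

z(hit rate) = z(0.74) = 0.6433
z(FA) = z(H) − d' = 0.6433 − 0.79 = -0.1467
false-alarm rate = Φ(-0.1467) = 0.4417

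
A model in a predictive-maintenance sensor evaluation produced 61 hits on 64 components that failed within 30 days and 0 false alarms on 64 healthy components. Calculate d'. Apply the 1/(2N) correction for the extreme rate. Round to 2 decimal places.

The false-alarm rate is 0/64 = 0, so apply the 1/(2N) correction: FA → 1/(2·64) = 0.00781.
z(H) = z(0.95312) = 1.676
z(FA) = z(0.00781) = -2.418
d' = 1.676 − (-2.418) = 4.094

d' = 4.09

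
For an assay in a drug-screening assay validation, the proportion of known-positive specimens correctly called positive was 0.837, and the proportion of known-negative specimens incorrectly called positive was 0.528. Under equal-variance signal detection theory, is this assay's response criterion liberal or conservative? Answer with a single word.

liberal

z(H) = 0.982, z(FA) = 0.070
c = −½·(z(H) + z(FA)) = -0.526
c < 0 → liberal criterion (biased toward responding “yes”).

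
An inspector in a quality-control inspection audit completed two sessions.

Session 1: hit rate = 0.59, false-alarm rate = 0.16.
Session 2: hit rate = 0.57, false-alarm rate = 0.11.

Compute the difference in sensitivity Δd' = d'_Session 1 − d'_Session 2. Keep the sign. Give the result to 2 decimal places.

Δd' = -0.18

Session 1: z(0.59) = 0.228, z(0.16) = -0.994, d' = 1.222
Session 2: z(0.57) = 0.176, z(0.11) = -1.227, d' = 1.403
Δd' = d'_Session 1 − d'_Session 2 = 1.222 − 1.403 = -0.181
Session 2 has the higher sensitivity.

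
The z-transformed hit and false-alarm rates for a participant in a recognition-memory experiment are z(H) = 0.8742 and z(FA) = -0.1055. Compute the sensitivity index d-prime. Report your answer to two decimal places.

d' = z(H) − z(FA) = 0.8742 − (-0.1055) = 0.9797

d-prime = 0.98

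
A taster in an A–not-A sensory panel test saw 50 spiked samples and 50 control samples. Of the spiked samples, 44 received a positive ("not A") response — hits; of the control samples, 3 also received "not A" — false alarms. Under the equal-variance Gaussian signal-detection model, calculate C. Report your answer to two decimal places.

C = 0.19

H = 44/50 = 0.8800
FA = 3/50 = 0.0600
z(0.8800) = 1.1750, z(0.0600) = -1.5548
c = −½·[z(H) + z(FA)] = −0.5 × (1.1750 + (-1.5548)) = 0.1899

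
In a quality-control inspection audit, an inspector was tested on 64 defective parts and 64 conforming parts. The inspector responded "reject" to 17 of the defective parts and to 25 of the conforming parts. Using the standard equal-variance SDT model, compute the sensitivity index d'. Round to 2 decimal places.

H = 17/64 = 0.2656
FA = 25/64 = 0.3906
z(H) = z(0.2656) = -0.626
z(FA) = z(0.3906) = -0.278
d' = z(H) − z(FA) = -0.626 − (-0.278) = -0.348

d' = -0.35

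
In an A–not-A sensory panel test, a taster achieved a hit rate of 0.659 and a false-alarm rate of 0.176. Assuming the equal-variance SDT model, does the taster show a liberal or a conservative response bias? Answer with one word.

conservative

z(H) = 0.410, z(FA) = -0.931
c = −½·(z(H) + z(FA)) = 0.2605
c > 0 → conservative criterion (biased toward responding “no”).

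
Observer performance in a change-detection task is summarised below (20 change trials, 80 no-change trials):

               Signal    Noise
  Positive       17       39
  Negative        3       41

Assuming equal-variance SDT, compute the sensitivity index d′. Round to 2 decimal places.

H = 17/20 = 0.8500
FA = 39/80 = 0.4875
Φ⁻¹(0.8500) = 1.0364, Φ⁻¹(0.4875) = -0.0313
d' = z(H) − z(FA) = 1.0364 − (-0.0313) = 1.0677

d′ = 1.07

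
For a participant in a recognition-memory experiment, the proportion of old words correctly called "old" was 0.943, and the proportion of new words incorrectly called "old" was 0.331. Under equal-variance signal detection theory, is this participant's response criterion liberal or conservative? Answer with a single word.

liberal

z(H) = 1.580, z(FA) = -0.437
c = −½·(z(H) + z(FA)) = -0.5715
c < 0 → liberal criterion (biased toward responding “yes”).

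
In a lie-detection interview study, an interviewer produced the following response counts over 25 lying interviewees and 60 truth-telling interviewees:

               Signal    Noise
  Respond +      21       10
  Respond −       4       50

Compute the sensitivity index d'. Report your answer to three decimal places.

H = 21/25 = 0.8400
FA = 10/60 = 0.1667
z(0.8400) = 0.9945, z(0.1667) = -0.9673
d' = z(H) − z(FA) = 0.9945 − (-0.9673) = 1.9618

d' = 1.962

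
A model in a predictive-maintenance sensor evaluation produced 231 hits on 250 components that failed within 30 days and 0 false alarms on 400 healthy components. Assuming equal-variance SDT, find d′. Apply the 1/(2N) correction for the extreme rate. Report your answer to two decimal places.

The false-alarm rate is 0/400 = 0, so apply the 1/(2N) correction: FA → 1/(2·400) = 0.00125.
z(H) = z(0.92400) = 1.433
z(FA) = z(0.00125) = -3.023
d' = 1.433 − (-3.023) = 4.456

d′ = 4.46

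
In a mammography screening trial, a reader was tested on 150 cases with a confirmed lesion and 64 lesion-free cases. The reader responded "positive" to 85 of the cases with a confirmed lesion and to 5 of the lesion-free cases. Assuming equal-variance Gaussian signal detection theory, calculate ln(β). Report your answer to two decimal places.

ln β = 0.99

H = 85/150 = 0.5667
FA = 5/64 = 0.0781
z(H) = z(0.5667) = 0.168
z(FA) = z(0.0781) = -1.418
ln β = −½·[z(H)² − z(FA)²] = −0.5 × (0.028 − 2.011) = 0.9915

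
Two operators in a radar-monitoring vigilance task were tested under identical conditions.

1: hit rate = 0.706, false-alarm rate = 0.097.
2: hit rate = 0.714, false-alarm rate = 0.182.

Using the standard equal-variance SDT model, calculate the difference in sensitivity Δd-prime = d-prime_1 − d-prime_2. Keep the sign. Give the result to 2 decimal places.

Δd-prime = 0.37

1: z(0.706) = 0.542, z(0.097) = -1.299, d' = 1.841
2: z(0.714) = 0.565, z(0.182) = -0.908, d' = 1.473
Δd' = d'_1 − d'_2 = 1.841 − 1.473 = 0.368
1 has the higher sensitivity.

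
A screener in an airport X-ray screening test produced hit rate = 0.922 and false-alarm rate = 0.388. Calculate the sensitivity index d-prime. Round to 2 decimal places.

d-prime = 1.70

z(0.922) = 1.419, z(0.388) = -0.285
d' = z(H) − z(FA) = 1.419 − (-0.285) = 1.704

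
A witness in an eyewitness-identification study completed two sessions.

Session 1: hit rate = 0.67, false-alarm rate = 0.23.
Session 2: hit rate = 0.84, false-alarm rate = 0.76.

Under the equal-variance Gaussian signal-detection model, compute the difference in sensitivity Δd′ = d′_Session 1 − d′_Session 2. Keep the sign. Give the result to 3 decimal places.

Δd′ = 0.891

Session 1: z(0.67) = 0.4399, z(0.23) = -0.7388, d' = 1.1787
Session 2: z(0.84) = 0.9945, z(0.76) = 0.7063, d' = 0.2882
Δd' = d'_Session 1 − d'_Session 2 = 1.1787 − 0.2882 = 0.8905
Session 1 has the higher sensitivity.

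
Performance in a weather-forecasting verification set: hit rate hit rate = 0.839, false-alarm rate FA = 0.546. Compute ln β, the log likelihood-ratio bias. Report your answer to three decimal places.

ln β = -0.484

z(H) = z(0.839) = 0.9904
z(FA) = z(0.546) = 0.1156
ln β = −½·[z(H)² − z(FA)²] = −0.5 × (0.9809 − 0.0134) = -0.48375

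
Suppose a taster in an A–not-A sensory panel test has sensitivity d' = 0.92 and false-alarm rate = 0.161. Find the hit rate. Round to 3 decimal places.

hit rate = 0.472

z(false-alarm rate) = z(0.161) = -0.9904
z(H) = z(FA) + d' = -0.9904 + 0.92 = -0.0704
hit rate = Φ(-0.0704) = 0.4719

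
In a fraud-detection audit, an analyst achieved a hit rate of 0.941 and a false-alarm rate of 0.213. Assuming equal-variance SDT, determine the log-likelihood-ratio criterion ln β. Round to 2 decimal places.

ln β = -0.90

z(H) = 1.563
z(FA) = -0.796
ln β = −½·[z(H)² − z(FA)²] = −0.5 × (2.443 − 0.634) = -0.9045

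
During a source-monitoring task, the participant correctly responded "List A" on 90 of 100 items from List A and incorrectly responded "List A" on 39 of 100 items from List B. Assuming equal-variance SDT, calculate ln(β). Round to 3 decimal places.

H = 90/100 = 0.9000
FA = 39/100 = 0.3900
z(0.9000) = 1.2816, z(0.3900) = -0.2793
ln β = −½·[z(H)² − z(FA)²] = −0.5 × (1.6425 − 0.0780) = -0.78225

ln β = -0.782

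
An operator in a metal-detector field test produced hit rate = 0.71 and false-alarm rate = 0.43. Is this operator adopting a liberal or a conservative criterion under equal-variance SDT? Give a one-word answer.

z(H) = 0.553, z(FA) = -0.176
c = −½·(z(H) + z(FA)) = -0.1885
c < 0 → liberal criterion (biased toward responding “yes”).

liberal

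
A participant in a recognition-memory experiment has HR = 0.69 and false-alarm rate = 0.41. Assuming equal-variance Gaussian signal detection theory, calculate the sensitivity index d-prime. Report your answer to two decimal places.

d-prime = 0.72

z(H) = 0.496
z(FA) = -0.228
d' = z(H) − z(FA) = 0.496 − (-0.228) = 0.724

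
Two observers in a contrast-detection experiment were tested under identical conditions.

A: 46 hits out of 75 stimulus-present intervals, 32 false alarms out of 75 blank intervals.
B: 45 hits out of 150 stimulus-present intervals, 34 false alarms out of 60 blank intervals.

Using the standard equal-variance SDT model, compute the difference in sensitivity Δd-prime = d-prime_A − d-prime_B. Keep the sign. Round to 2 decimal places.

A: z(0.6133) = 0.288, z(0.4267) = -0.185, d' = 0.473
B: z(0.3000) = -0.524, z(0.5667) = 0.168, d' = -0.692
Δd' = d'_A − d'_B = 0.473 − (-0.692) = 1.165
A has the higher sensitivity.

Δd-prime = 1.17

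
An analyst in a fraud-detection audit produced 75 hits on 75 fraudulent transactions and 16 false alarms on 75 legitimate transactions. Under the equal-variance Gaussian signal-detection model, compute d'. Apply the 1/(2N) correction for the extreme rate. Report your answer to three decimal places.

d' = 3.270

The hit rate is 75/75 = 1, so apply the 1/(2N) correction: H → 1 − 1/(2·75) = 0.99333.
z(H) = z(0.99333) = 2.4746
z(FA) = z(0.21333) = -0.7949
d' = 2.4746 − (-0.7949) = 3.2695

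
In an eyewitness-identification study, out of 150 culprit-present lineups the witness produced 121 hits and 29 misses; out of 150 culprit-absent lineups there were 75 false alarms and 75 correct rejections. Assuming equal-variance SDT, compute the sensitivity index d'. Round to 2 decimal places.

H = 121/150 = 0.8067
FA = 75/150 = 0.5000
z(H) = z(0.8067) = 0.8658
z(FA) = z(0.5000) = 0.0000
d' = z(H) − z(FA) = 0.8658 − 0.0000 = 0.8658

d' = 0.87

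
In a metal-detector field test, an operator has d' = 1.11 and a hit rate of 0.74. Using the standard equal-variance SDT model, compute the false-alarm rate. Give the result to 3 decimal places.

false-alarm rate = 0.320

z(hit rate) = z(0.74) = 0.6433
z(FA) = z(H) − d' = 0.6433 − 1.11 = -0.4667
false-alarm rate = Φ(-0.4667) = 0.3204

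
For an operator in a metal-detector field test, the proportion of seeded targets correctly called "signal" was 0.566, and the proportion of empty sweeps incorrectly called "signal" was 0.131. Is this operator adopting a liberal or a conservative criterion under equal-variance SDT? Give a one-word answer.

z(H) = 0.166, z(FA) = -1.122
c = −½·(z(H) + z(FA)) = 0.478
c > 0 → conservative criterion (biased toward responding “no”).

conservative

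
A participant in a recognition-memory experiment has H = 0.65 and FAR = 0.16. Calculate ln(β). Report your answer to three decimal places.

ln β = 0.420

z(H) = 0.3853
z(FA) = -0.9945
ln β = −½·[z(H)² − z(FA)²] = −0.5 × (0.1485 − 0.9890) = 0.42025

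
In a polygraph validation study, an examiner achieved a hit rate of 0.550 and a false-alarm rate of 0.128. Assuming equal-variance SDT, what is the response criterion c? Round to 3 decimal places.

c = 0.505

z(H) = z(0.550) = 0.1257
z(FA) = z(0.128) = -1.1359
c = −½·[z(H) + z(FA)] = −0.5 × (0.1257 + (-1.1359)) = 0.5051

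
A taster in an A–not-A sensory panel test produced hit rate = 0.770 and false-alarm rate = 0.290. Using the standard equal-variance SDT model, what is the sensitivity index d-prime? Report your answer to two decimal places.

d-prime = 1.29

Φ⁻¹(0.770) = 0.739, Φ⁻¹(0.290) = -0.553
d' = z(H) − z(FA) = 0.739 − (-0.553) = 1.292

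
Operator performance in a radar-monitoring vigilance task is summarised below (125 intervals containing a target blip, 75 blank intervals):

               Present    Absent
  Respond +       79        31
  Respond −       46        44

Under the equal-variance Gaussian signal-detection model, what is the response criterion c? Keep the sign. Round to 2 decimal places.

c = -0.06

H = 79/125 = 0.6320
FA = 31/75 = 0.4133
Φ⁻¹(0.6320) = 0.337, Φ⁻¹(0.4133) = -0.219
c = −½·[z(H) + z(FA)] = −0.5 × (0.337 + (-0.219)) = -0.059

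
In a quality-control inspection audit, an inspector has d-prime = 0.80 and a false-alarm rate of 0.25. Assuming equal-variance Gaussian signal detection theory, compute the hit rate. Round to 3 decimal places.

hit rate = 0.550

z(false-alarm rate) = z(0.25) = -0.6745
z(H) = z(FA) + d' = -0.6745 + 0.80 = 0.1255
hit rate = Φ(0.1255) = 0.5499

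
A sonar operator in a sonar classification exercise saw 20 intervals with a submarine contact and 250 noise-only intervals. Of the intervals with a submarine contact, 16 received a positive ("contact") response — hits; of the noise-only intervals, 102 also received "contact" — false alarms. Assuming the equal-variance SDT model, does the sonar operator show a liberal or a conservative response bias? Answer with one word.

liberal

z(H) = 0.842, z(FA) = -0.233
c = −½·(z(H) + z(FA)) = -0.3045
c < 0 → liberal criterion (biased toward responding “yes”).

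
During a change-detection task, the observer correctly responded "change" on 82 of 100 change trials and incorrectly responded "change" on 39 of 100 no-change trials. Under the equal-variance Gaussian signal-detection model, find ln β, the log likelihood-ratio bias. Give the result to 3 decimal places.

ln β = -0.380

H = 82/100 = 0.8200
FA = 39/100 = 0.3900
z(0.8200) = 0.9154, z(0.3900) = -0.2793
ln β = −½·[z(H)² − z(FA)²] = −0.5 × (0.8380 − 0.0780) = -0.3800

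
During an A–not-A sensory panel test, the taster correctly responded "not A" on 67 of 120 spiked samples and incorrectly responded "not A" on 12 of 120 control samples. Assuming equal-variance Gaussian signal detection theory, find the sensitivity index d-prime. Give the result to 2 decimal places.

d-prime = 1.43

H = 67/120 = 0.5583
FA = 12/120 = 0.1000
Φ⁻¹(0.5583) = 0.147, Φ⁻¹(0.1000) = -1.282
d' = z(H) − z(FA) = 0.147 − (-1.282) = 1.429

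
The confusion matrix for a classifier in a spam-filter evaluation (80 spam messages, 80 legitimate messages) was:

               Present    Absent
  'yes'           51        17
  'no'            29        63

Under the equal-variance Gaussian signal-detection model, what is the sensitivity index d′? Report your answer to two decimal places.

d′ = 1.15

H = 51/80 = 0.6375
FA = 17/80 = 0.2125
z(H) = z(0.6375) = 0.3518
z(FA) = z(0.2125) = -0.7978
d' = z(H) − z(FA) = 0.3518 − (-0.7978) = 1.1496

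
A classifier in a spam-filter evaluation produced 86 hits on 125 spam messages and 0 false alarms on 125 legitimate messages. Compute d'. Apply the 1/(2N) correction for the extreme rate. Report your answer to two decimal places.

The false-alarm rate is 0/125 = 0, so apply the 1/(2N) correction: FA → 1/(2·125) = 0.00400.
z(H) = z(0.68800) = 0.490
z(FA) = z(0.00400) = -2.652
d' = 0.490 − (-2.652) = 3.142

d' = 3.14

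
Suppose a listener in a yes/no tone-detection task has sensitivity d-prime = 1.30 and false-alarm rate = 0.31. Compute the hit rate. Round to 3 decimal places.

hit rate = 0.789

z(false-alarm rate) = z(0.31) = -0.4959
z(H) = z(FA) + d' = -0.4959 + 1.30 = 0.8041
hit rate = Φ(0.8041) = 0.7893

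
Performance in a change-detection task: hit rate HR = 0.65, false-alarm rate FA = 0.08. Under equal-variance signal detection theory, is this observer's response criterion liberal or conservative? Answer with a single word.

z(H) = 0.385, z(FA) = -1.405
c = −½·(z(H) + z(FA)) = 0.510
c > 0 → conservative criterion (biased toward responding “no”).

conservative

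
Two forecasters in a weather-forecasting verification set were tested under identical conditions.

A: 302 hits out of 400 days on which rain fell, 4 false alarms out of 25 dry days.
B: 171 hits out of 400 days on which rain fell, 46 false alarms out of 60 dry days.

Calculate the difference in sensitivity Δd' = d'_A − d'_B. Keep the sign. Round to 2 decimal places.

A: z(0.7550) = 0.690, z(0.1600) = -0.994, d' = 1.684
B: z(0.4275) = -0.183, z(0.7667) = 0.728, d' = -0.911
Δd' = d'_A − d'_B = 1.684 − (-0.911) = 2.595
A has the higher sensitivity.

Δd' = 2.60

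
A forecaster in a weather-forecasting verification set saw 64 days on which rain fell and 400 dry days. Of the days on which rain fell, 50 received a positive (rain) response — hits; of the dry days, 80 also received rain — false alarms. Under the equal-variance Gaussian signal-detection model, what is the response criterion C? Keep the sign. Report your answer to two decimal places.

C = 0.03

H = 50/64 = 0.7812
FA = 80/400 = 0.2000
z(H) = 0.7763
z(FA) = -0.8416
c = −½·[z(H) + z(FA)] = −0.5 × (0.7763 + (-0.8416)) = 0.03265
c > 0: the forecaster has a conservative response bias.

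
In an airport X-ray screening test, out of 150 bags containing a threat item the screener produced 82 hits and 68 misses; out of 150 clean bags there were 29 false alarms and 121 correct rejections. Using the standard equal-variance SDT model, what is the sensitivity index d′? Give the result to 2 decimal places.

d′ = 0.98

H = 82/150 = 0.5467
FA = 29/150 = 0.1933
z(H) = z(0.5467) = 0.1173
z(FA) = z(0.1933) = -0.8658
d' = z(H) − z(FA) = 0.1173 − (-0.8658) = 0.9831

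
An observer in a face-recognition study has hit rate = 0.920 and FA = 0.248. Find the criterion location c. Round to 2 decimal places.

c = -0.36

z(0.920) = 1.405, z(0.248) = -0.681
c = −½·[z(H) + z(FA)] = −0.5 × (1.405 + (-0.681)) = -0.362
c < 0: the observer has a liberal response bias.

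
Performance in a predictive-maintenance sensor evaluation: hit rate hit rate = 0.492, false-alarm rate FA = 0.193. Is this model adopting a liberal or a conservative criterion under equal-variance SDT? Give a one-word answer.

z(H) = -0.020, z(FA) = -0.867
c = −½·(z(H) + z(FA)) = 0.4435
c > 0 → conservative criterion (biased toward responding “no”).

conservative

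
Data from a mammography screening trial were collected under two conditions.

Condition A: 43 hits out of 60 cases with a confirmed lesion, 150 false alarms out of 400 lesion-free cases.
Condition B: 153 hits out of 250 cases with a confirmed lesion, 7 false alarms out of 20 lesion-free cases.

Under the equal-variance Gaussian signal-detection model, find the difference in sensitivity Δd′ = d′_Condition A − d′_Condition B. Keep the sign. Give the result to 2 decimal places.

Δd′ = 0.22

Condition A: z(0.7167) = 0.573, z(0.3750) = -0.319, d' = 0.892
Condition B: z(0.6120) = 0.285, z(0.3500) = -0.385, d' = 0.670
Δd' = d'_Condition A − d'_Condition B = 0.892 − 0.670 = 0.222
Condition A has the higher sensitivity.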